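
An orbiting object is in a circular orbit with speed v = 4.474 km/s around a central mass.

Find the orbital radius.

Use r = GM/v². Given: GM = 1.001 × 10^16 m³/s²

Convert to SI: v = 4.474 km/s = 4474 m/s.
For a circular orbit, v² = GM / r, so r = GM / v².
r = 1.001e+16 / (4474)² m ≈ 5.001e+08 m = 500.1 Mm.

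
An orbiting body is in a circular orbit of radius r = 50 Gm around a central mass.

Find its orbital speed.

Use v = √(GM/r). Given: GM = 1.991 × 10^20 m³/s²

Convert to SI: r = 50 Gm = 5e+10 m.
For a circular orbit, gravity supplies the centripetal force, so v = √(GM / r).
v = √(1.991e+20 / 5e+10) m/s ≈ 6.31e+04 m/s = 63.1 km/s.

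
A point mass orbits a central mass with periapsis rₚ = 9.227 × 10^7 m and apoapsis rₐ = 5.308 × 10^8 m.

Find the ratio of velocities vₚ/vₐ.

Conservation of angular momentum gives rₚvₚ = rₐvₐ, so vₚ/vₐ = rₐ/rₚ.
vₚ/vₐ = 5.308e+08 / 9.227e+07 ≈ 5.753.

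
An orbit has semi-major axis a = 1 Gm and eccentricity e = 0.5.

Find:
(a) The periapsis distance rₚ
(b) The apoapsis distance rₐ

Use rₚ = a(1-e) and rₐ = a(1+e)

Convert to SI: a = 1 Gm = 1e+09 m.
(a) rₚ = a(1 − e) = 1e+09 · (1 − 0.5) = 1e+09 · 0.5 ≈ 5e+08 m = 500 Mm.
(b) rₐ = a(1 + e) = 1e+09 · (1 + 0.5) = 1e+09 · 1.5 ≈ 1.5e+09 m = 1.5 Gm.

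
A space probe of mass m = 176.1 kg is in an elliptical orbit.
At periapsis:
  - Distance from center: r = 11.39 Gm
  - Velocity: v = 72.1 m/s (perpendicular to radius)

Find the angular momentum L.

Convert to SI: r = 11.39 Gm = 1.139e+10 m.
Since v is perpendicular to r, L = m · v · r.
L = 176.1 · 72.1 · 1.139e+10 kg·m²/s ≈ 1.446e+14 kg·m²/s.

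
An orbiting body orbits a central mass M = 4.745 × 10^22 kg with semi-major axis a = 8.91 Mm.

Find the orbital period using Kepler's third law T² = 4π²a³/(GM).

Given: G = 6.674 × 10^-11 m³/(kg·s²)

Convert to SI: a = 8.91 Mm = 8.91e+06 m.
GM = G · M = 6.674e-11 · 4.745e+22 = 3.16681e+12 m³/s².
Kepler's third law: T = 2π √(a³ / GM).
Substituting a = 8.91e+06 m and GM = 3.16681e+12 m³/s²:
T = 2π √((8.91e+06)³ / 3.16681e+12) s
T ≈ 9.39e+04 s = 1.087 days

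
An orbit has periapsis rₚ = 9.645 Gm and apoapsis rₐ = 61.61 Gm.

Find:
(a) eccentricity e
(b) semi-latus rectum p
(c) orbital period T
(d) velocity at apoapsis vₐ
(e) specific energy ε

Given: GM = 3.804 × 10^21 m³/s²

Convert to SI: rₚ = 9.645 Gm = 9.645e+09 m; rₐ = 61.61 Gm = 6.161e+10 m.
(a) e = (rₐ − rₚ)/(rₐ + rₚ) = (6.161e+10 − 9.645e+09)/(6.161e+10 + 9.645e+09) ≈ 0.7293
(b) From a = (rₚ + rₐ)/2 = 3.56275e+10 m and e = (rₐ − rₚ)/(rₐ + rₚ) = 0.729282, p = a(1 − e²) = 3.56275e+10 · (1 − (0.729282)²) ≈ 1.668e+10 m
(c) With a = (rₚ + rₐ)/2 = 3.56275e+10 m, T = 2π √(a³/GM) = 2π √((3.56275e+10)³/3.804e+21) s ≈ 6.851e+05 s
(d) With a = (rₚ + rₐ)/2 = 3.56275e+10 m, vₐ = √(GM (2/rₐ − 1/a)) = √(3.804e+21 · (2/6.161e+10 − 1/3.56275e+10)) m/s ≈ 1.293e+05 m/s
(e) With a = (rₚ + rₐ)/2 = 3.56275e+10 m, ε = −GM/(2a) = −3.804e+21/(2 · 3.56275e+10) J/kg ≈ -5.339e+10 J/kg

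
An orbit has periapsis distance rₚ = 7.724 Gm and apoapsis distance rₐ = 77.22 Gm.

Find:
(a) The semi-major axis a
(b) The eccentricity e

Convert to SI: rₚ = 7.724 Gm = 7.724e+09 m; rₐ = 77.22 Gm = 7.722e+10 m.
(a) a = (rₚ + rₐ) / 2 = (7.724e+09 + 7.722e+10) / 2 ≈ 4.247e+10 m = 42.47 Gm.
(b) e = (rₐ − rₚ) / (rₐ + rₚ) = (7.722e+10 − 7.724e+09) / (7.722e+10 + 7.724e+09) ≈ 0.8181.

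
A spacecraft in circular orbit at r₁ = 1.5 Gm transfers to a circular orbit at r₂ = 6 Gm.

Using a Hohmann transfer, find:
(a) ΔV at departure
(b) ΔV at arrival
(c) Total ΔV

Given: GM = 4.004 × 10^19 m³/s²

Convert to SI: r₁ = 1.5 Gm = 1.5e+09 m; r₂ = 6 Gm = 6e+09 m.
Transfer semi-major axis: a_t = (r₁ + r₂)/2 = (1.5e+09 + 6e+09)/2 = 3.75e+09 m.
Circular speeds: v₁ = √(GM/r₁) = 163381 m/s, v₂ = √(GM/r₂) = 81690.5 m/s.
Transfer speeds (vis-viva v² = GM(2/r − 1/a_t)): v₁ᵗ = 206662 m/s, v₂ᵗ = 51665.6 m/s.
(a) ΔV₁ = |v₁ᵗ − v₁| ≈ 4.328e+04 m/s = 43.28 km/s.
(b) ΔV₂ = |v₂ − v₂ᵗ| ≈ 3.002e+04 m/s = 30.02 km/s.
(c) ΔV_total = ΔV₁ + ΔV₂ ≈ 7.331e+04 m/s = 73.31 km/s.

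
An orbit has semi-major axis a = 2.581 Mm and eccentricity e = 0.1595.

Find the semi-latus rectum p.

Convert to SI: a = 2.581 Mm = 2.581e+06 m.
p = a (1 − e²).
p = 2.581e+06 · (1 − (0.1595)²) = 2.581e+06 · 0.97456 ≈ 2.515e+06 m = 2.515 Mm.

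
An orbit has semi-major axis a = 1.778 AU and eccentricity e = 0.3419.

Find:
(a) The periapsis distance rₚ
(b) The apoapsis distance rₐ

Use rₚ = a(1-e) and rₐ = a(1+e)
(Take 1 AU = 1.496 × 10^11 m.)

Convert to SI: a = 1.778 AU = 2.65989e+11 m.
(a) rₚ = a(1 − e) = 2.65989e+11 · (1 − 0.3419) = 2.65989e+11 · 0.6581 ≈ 1.75e+11 m = 1.17 AU.
(b) rₐ = a(1 + e) = 2.65989e+11 · (1 + 0.3419) = 2.65989e+11 · 1.3419 ≈ 3.569e+11 m = 2.386 AU.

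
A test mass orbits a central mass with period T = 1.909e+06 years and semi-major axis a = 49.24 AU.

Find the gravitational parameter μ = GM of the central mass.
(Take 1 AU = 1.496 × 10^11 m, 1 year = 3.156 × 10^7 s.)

Convert to SI: T = 1.909e+06 years = 6.0248e+13 s; a = 49.24 AU = 7.3663e+12 m.
GM = 4π² · a³ / T².
GM = 4π² · (7.3663e+12)³ / (6.0248e+13)² m³/s² ≈ 4.347e+12 m³/s² = 4.347 × 10^12 m³/s².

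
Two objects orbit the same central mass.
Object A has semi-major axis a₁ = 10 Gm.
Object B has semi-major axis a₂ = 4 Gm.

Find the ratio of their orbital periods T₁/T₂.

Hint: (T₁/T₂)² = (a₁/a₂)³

Convert to SI: a₁ = 10 Gm = 1e+10 m; a₂ = 4 Gm = 4e+09 m.
From Kepler's third law, (T₁/T₂)² = (a₁/a₂)³, so T₁/T₂ = (a₁/a₂)^(3/2).
a₁/a₂ = 1e+10 / 4e+09 = 2.5.
T₁/T₂ = (2.5)^(3/2) ≈ 3.953.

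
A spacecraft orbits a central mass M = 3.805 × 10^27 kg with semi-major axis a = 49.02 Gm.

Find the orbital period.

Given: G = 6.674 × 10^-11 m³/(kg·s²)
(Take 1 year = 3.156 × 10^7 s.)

Convert to SI: a = 49.02 Gm = 4.902e+10 m.
GM = G · M = 6.674e-11 · 3.805e+27 = 2.53946e+17 m³/s².
Kepler's third law: T = 2π √(a³ / GM).
Substituting a = 4.902e+10 m and GM = 2.53946e+17 m³/s²:
T = 2π √((4.902e+10)³ / 2.53946e+17) s
T ≈ 1.353e+08 s = 4.288 years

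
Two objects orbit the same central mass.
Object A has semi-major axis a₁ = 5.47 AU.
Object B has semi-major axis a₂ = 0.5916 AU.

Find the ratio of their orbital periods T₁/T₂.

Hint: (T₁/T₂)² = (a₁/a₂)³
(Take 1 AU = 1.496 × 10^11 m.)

Convert to SI: a₁ = 5.47 AU = 8.18312e+11 m; a₂ = 0.5916 AU = 8.85034e+10 m.
From Kepler's third law, (T₁/T₂)² = (a₁/a₂)³, so T₁/T₂ = (a₁/a₂)^(3/2).
a₁/a₂ = 8.18312e+11 / 8.85034e+10 = 9.24611.
T₁/T₂ = (9.24611)^(3/2) ≈ 28.12.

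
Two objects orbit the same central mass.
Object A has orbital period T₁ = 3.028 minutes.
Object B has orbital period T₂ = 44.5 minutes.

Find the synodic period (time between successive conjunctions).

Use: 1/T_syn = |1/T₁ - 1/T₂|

Convert to SI: T₁ = 3.028 minutes = 181.68 s; T₂ = 44.5 minutes = 2670 s.
T_syn = |T₁ · T₂ / (T₁ − T₂)|.
T_syn = |181.68 · 2670 / (181.68 − 2670)| s ≈ 194.9 s = 3.249 minutes.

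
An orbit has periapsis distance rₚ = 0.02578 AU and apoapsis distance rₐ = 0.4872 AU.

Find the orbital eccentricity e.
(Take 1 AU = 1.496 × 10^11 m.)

Convert to SI: rₚ = 0.02578 AU = 3.85669e+09 m; rₐ = 0.4872 AU = 7.28851e+10 m.
e = (rₐ − rₚ) / (rₐ + rₚ).
e = (7.28851e+10 − 3.85669e+09) / (7.28851e+10 + 3.85669e+09) = 6.90284e+10 / 7.67418e+10 ≈ 0.8995.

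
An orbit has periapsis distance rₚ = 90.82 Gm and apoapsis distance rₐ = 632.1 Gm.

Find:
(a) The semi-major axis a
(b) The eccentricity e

Convert to SI: rₚ = 90.82 Gm = 9.082e+10 m; rₐ = 632.1 Gm = 6.321e+11 m.
(a) a = (rₚ + rₐ) / 2 = (9.082e+10 + 6.321e+11) / 2 ≈ 3.615e+11 m = 361.5 Gm.
(b) e = (rₐ − rₚ) / (rₐ + rₚ) = (6.321e+11 − 9.082e+10) / (6.321e+11 + 9.082e+10) ≈ 0.7487.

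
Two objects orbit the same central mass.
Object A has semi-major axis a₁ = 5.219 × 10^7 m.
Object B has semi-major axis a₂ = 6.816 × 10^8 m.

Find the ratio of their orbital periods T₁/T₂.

From Kepler's third law, (T₁/T₂)² = (a₁/a₂)³, so T₁/T₂ = (a₁/a₂)^(3/2).
a₁/a₂ = 5.219e+07 / 6.816e+08 = 0.0765698.
T₁/T₂ = (0.0765698)^(3/2) ≈ 0.02119.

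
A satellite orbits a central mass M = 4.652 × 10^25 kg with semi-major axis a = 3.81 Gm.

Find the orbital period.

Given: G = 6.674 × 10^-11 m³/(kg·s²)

Convert to SI: a = 3.81 Gm = 3.81e+09 m.
GM = G · M = 6.674e-11 · 4.652e+25 = 3.10474e+15 m³/s².
Kepler's third law: T = 2π √(a³ / GM).
Substituting a = 3.81e+09 m and GM = 3.10474e+15 m³/s²:
T = 2π √((3.81e+09)³ / 3.10474e+15) s
T ≈ 2.652e+07 s = 306.9 days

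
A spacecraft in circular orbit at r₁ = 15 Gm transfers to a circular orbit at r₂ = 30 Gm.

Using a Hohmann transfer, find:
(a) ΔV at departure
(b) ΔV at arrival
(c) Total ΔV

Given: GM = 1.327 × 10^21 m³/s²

Convert to SI: r₁ = 15 Gm = 1.5e+10 m; r₂ = 30 Gm = 3e+10 m.
Transfer semi-major axis: a_t = (r₁ + r₂)/2 = (1.5e+10 + 3e+10)/2 = 2.25e+10 m.
Circular speeds: v₁ = √(GM/r₁) = 297433 m/s, v₂ = √(GM/r₂) = 210317 m/s.
Transfer speeds (vis-viva v² = GM(2/r − 1/a_t)): v₁ᵗ = 343447 m/s, v₂ᵗ = 171723 m/s.
(a) ΔV₁ = |v₁ᵗ − v₁| ≈ 4.601e+04 m/s = 46.01 km/s.
(b) ΔV₂ = |v₂ − v₂ᵗ| ≈ 3.859e+04 m/s = 38.59 km/s.
(c) ΔV_total = ΔV₁ + ΔV₂ ≈ 8.461e+04 m/s = 84.61 km/s.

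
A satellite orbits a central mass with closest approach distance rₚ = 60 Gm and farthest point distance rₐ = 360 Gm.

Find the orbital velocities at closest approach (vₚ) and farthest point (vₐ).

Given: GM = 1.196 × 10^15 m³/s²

Convert to SI: rₚ = 60 Gm = 6e+10 m; rₐ = 360 Gm = 3.6e+11 m.
Use the vis-viva equation v² = GM(2/r − 1/a) with a = (rₚ + rₐ)/2 = (6e+10 + 3.6e+11)/2 = 2.1e+11 m.
vₚ = √(GM · (2/rₚ − 1/a)) = √(1.196e+15 · (2/6e+10 − 1/2.1e+11)) m/s ≈ 184.9 m/s = 184.9 m/s.
vₐ = √(GM · (2/rₐ − 1/a)) = √(1.196e+15 · (2/3.6e+11 − 1/2.1e+11)) m/s ≈ 30.81 m/s = 30.81 m/s.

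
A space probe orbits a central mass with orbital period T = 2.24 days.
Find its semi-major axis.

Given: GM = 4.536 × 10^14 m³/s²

Convert to SI: T = 2.24 days = 193536 s.
Invert Kepler's third law: a = (GM · T² / (4π²))^(1/3).
Substituting T = 193536 s and GM = 4.536e+14 m³/s²:
a = (4.536e+14 · (193536)² / (4π²))^(1/3) m
a ≈ 7.55e+07 m = 75.5 Mm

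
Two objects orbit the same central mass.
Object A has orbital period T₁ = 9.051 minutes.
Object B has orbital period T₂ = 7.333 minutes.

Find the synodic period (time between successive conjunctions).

Convert to SI: T₁ = 9.051 minutes = 543.06 s; T₂ = 7.333 minutes = 439.98 s.
T_syn = |T₁ · T₂ / (T₁ − T₂)|.
T_syn = |543.06 · 439.98 / (543.06 − 439.98)| s ≈ 2318 s = 38.63 minutes.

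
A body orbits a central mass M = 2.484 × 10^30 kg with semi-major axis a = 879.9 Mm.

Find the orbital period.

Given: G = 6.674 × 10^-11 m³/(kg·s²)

Convert to SI: a = 879.9 Mm = 8.799e+08 m.
GM = G · M = 6.674e-11 · 2.484e+30 = 1.65782e+20 m³/s².
Kepler's third law: T = 2π √(a³ / GM).
Substituting a = 8.799e+08 m and GM = 1.65782e+20 m³/s²:
T = 2π √((8.799e+08)³ / 1.65782e+20) s
T ≈ 1.274e+04 s = 3.538 hours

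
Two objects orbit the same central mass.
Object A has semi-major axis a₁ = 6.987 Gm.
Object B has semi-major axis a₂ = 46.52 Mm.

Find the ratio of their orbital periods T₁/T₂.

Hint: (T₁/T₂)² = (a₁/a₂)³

Convert to SI: a₁ = 6.987 Gm = 6.987e+09 m; a₂ = 46.52 Mm = 4.652e+07 m.
From Kepler's third law, (T₁/T₂)² = (a₁/a₂)³, so T₁/T₂ = (a₁/a₂)^(3/2).
a₁/a₂ = 6.987e+09 / 4.652e+07 = 150.193.
T₁/T₂ = (150.193)^(3/2) ≈ 1841.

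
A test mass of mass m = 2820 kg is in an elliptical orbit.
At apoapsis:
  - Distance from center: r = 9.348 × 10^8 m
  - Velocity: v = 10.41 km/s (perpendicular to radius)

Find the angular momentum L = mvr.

Convert to SI: v = 10.41 km/s = 10410 m/s.
Since v is perpendicular to r, L = m · v · r.
L = 2820 · 10410 · 9.348e+08 kg·m²/s ≈ 2.744e+16 kg·m²/s.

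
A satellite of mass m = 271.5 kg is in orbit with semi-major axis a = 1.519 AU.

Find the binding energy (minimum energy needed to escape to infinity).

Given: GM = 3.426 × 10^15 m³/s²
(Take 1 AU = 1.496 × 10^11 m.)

Convert to SI: a = 1.519 AU = 2.27242e+11 m.
Total orbital energy is E = −GMm/(2a); binding energy is E_bind = −E = GMm/(2a).
E_bind = 3.426e+15 · 271.5 / (2 · 2.27242e+11) J ≈ 2.047e+06 J = 2.047 MJ.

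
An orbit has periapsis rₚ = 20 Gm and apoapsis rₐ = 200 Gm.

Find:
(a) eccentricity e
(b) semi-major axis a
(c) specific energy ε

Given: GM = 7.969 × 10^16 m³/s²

Convert to SI: rₚ = 20 Gm = 2e+10 m; rₐ = 200 Gm = 2e+11 m.
(a) e = (rₐ − rₚ)/(rₐ + rₚ) = (2e+11 − 2e+10)/(2e+11 + 2e+10) ≈ 0.8182
(b) a = (rₚ + rₐ)/2 = (2e+10 + 2e+11)/2 ≈ 1.1e+11 m
(c) With a = (rₚ + rₐ)/2 = 1.1e+11 m, ε = −GM/(2a) = −7.969e+16/(2 · 1.1e+11) J/kg ≈ -3.622e+05 J/kg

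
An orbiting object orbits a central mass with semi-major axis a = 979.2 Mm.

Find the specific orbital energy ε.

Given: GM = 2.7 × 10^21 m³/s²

Convert to SI: a = 979.2 Mm = 9.792e+08 m.
ε = −GM / (2a).
ε = −2.7e+21 / (2 · 9.792e+08) J/kg ≈ -1.379e+12 J/kg = -1379 GJ/kg.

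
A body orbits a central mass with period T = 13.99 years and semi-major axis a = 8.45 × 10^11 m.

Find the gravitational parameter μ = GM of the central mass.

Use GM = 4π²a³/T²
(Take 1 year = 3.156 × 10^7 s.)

Convert to SI: T = 13.99 years = 4.41524e+08 s.
GM = 4π² · a³ / T².
GM = 4π² · (8.45e+11)³ / (4.41524e+08)² m³/s² ≈ 1.222e+20 m³/s² = 1.222 × 10^20 m³/s².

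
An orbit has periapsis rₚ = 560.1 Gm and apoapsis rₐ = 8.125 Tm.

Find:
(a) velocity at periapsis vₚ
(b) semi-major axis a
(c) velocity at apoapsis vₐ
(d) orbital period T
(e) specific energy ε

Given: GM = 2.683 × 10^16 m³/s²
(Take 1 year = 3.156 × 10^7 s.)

Convert to SI: rₚ = 560.1 Gm = 5.601e+11 m; rₐ = 8.125 Tm = 8.125e+12 m.
(a) With a = (rₚ + rₐ)/2 = 4.34255e+12 m, vₚ = √(GM (2/rₚ − 1/a)) = √(2.683e+16 · (2/5.601e+11 − 1/4.34255e+12)) m/s ≈ 299.4 m/s
(b) a = (rₚ + rₐ)/2 = (5.601e+11 + 8.125e+12)/2 ≈ 4.343e+12 m
(c) With a = (rₚ + rₐ)/2 = 4.34255e+12 m, vₐ = √(GM (2/rₐ − 1/a)) = √(2.683e+16 · (2/8.125e+12 − 1/4.34255e+12)) m/s ≈ 20.64 m/s
(d) With a = (rₚ + rₐ)/2 = 4.34255e+12 m, T = 2π √(a³/GM) = 2π √((4.34255e+12)³/2.683e+16) s ≈ 3.471e+11 s
(e) With a = (rₚ + rₐ)/2 = 4.34255e+12 m, ε = −GM/(2a) = −2.683e+16/(2 · 4.34255e+12) J/kg ≈ -3089 J/kg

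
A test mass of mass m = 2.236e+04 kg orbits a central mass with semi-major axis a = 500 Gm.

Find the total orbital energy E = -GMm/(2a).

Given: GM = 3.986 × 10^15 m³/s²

Convert to SI: a = 500 Gm = 5e+11 m.
E = −GMm / (2a).
E = −3.986e+15 · 2.236e+04 / (2 · 5e+11) J ≈ -8.913e+07 J = -89.13 MJ.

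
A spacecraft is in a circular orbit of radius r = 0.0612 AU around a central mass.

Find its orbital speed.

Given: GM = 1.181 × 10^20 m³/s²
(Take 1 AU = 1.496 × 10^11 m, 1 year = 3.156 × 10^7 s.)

Convert to SI: r = 0.0612 AU = 9.15552e+09 m.
For a circular orbit, gravity supplies the centripetal force, so v = √(GM / r).
v = √(1.181e+20 / 9.15552e+09) m/s ≈ 1.136e+05 m/s = 23.96 AU/year.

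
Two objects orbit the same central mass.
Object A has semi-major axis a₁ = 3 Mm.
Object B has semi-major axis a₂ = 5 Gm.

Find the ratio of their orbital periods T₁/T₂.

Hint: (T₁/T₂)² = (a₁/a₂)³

Convert to SI: a₁ = 3 Mm = 3e+06 m; a₂ = 5 Gm = 5e+09 m.
From Kepler's third law, (T₁/T₂)² = (a₁/a₂)³, so T₁/T₂ = (a₁/a₂)^(3/2).
a₁/a₂ = 3e+06 / 5e+09 = 0.0006.
T₁/T₂ = (0.0006)^(3/2) ≈ 1.47e-05.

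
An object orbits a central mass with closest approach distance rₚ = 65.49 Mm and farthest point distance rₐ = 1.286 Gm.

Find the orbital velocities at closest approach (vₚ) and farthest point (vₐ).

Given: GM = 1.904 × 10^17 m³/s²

Convert to SI: rₚ = 65.49 Mm = 6.549e+07 m; rₐ = 1.286 Gm = 1.286e+09 m.
Use the vis-viva equation v² = GM(2/r − 1/a) with a = (rₚ + rₐ)/2 = (6.549e+07 + 1.286e+09)/2 = 6.75745e+08 m.
vₚ = √(GM · (2/rₚ − 1/a)) = √(1.904e+17 · (2/6.549e+07 − 1/6.75745e+08)) m/s ≈ 7.438e+04 m/s = 74.38 km/s.
vₐ = √(GM · (2/rₐ − 1/a)) = √(1.904e+17 · (2/1.286e+09 − 1/6.75745e+08)) m/s ≈ 3788 m/s = 3.788 km/s.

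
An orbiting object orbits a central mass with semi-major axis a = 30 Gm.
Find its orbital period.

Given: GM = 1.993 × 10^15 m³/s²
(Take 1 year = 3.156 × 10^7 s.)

Convert to SI: a = 30 Gm = 3e+10 m.
Kepler's third law: T = 2π √(a³ / GM).
Substituting a = 3e+10 m and GM = 1.993e+15 m³/s²:
T = 2π √((3e+10)³ / 1.993e+15) s
T ≈ 7.313e+08 s = 23.17 years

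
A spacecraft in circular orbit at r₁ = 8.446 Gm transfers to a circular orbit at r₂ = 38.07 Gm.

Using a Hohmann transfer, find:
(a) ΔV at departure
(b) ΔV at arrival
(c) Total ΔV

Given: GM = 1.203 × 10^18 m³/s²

Convert to SI: r₁ = 8.446 Gm = 8.446e+09 m; r₂ = 38.07 Gm = 3.807e+10 m.
Transfer semi-major axis: a_t = (r₁ + r₂)/2 = (8.446e+09 + 3.807e+10)/2 = 2.3258e+10 m.
Circular speeds: v₁ = √(GM/r₁) = 11934.6 m/s, v₂ = √(GM/r₂) = 5621.36 m/s.
Transfer speeds (vis-viva v² = GM(2/r − 1/a_t)): v₁ᵗ = 15269.1 m/s, v₂ᵗ = 3387.51 m/s.
(a) ΔV₁ = |v₁ᵗ − v₁| ≈ 3334 m/s = 3.334 km/s.
(b) ΔV₂ = |v₂ − v₂ᵗ| ≈ 2234 m/s = 2.234 km/s.
(c) ΔV_total = ΔV₁ + ΔV₂ ≈ 5568 m/s = 5.568 km/s.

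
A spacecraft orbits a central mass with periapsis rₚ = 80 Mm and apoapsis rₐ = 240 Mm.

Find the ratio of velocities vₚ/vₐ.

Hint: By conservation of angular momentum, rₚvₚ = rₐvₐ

Convert to SI: rₚ = 80 Mm = 8e+07 m; rₐ = 240 Mm = 2.4e+08 m.
Conservation of angular momentum gives rₚvₚ = rₐvₐ, so vₚ/vₐ = rₐ/rₚ.
vₚ/vₐ = 2.4e+08 / 8e+07 ≈ 3.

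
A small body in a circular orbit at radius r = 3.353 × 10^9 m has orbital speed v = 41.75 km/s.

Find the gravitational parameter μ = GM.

Convert to SI: v = 41.75 km/s = 41750 m/s.
For a circular orbit v² = GM/r, so GM = v² · r.
GM = (41750)² · 3.353e+09 m³/s² ≈ 5.844e+18 m³/s² = 5.844 × 10^18 m³/s².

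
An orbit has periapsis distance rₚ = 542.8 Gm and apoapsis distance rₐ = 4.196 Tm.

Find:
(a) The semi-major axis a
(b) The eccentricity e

Convert to SI: rₚ = 542.8 Gm = 5.428e+11 m; rₐ = 4.196 Tm = 4.196e+12 m.
(a) a = (rₚ + rₐ) / 2 = (5.428e+11 + 4.196e+12) / 2 ≈ 2.369e+12 m = 2.369 Tm.
(b) e = (rₐ − rₚ) / (rₐ + rₚ) = (4.196e+12 − 5.428e+11) / (4.196e+12 + 5.428e+11) ≈ 0.7709.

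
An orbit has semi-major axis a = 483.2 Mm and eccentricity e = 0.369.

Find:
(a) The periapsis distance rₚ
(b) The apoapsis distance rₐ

Convert to SI: a = 483.2 Mm = 4.832e+08 m.
(a) rₚ = a(1 − e) = 4.832e+08 · (1 − 0.369) = 4.832e+08 · 0.631 ≈ 3.049e+08 m = 304.9 Mm.
(b) rₐ = a(1 + e) = 4.832e+08 · (1 + 0.369) = 4.832e+08 · 1.369 ≈ 6.615e+08 m = 661.5 Mm.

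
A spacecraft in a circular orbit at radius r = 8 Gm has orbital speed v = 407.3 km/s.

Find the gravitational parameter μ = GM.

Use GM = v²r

Convert to SI: r = 8 Gm = 8e+09 m; v = 407.3 km/s = 407300 m/s.
For a circular orbit v² = GM/r, so GM = v² · r.
GM = (407300)² · 8e+09 m³/s² ≈ 1.327e+21 m³/s² = 1.327 × 10^21 m³/s².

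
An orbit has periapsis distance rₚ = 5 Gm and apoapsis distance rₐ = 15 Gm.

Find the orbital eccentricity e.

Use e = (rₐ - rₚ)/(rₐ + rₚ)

Convert to SI: rₚ = 5 Gm = 5e+09 m; rₐ = 15 Gm = 1.5e+10 m.
e = (rₐ − rₚ) / (rₐ + rₚ).
e = (1.5e+10 − 5e+09) / (1.5e+10 + 5e+09) = 1e+10 / 2e+10 ≈ 0.5.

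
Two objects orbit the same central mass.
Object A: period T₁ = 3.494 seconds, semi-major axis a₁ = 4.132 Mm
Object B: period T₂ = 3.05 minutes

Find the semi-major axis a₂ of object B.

Convert to SI: a₁ = 4.132 Mm = 4.132e+06 m; T₂ = 3.05 minutes = 183 s.
Kepler's third law: (T₁/T₂)² = (a₁/a₂)³ ⇒ a₂ = a₁ · (T₂/T₁)^(2/3).
T₂/T₁ = 183 / 3.494 = 52.3755.
a₂ = 4.132e+06 · (52.3755)^(2/3) m ≈ 5.784e+07 m = 57.84 Mm.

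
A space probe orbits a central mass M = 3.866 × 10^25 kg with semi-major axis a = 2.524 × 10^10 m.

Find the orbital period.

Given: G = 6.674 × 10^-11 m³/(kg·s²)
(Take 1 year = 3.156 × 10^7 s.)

GM = G · M = 6.674e-11 · 3.866e+25 = 2.58017e+15 m³/s².
Kepler's third law: T = 2π √(a³ / GM).
Substituting a = 2.524e+10 m and GM = 2.58017e+15 m³/s²:
T = 2π √((2.524e+10)³ / 2.58017e+15) s
T ≈ 4.96e+08 s = 15.72 years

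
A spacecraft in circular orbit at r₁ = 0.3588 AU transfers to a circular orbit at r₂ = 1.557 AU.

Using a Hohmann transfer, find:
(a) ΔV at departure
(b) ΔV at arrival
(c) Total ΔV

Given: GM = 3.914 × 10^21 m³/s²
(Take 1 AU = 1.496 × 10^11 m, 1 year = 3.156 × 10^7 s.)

Convert to SI: r₁ = 0.3588 AU = 5.36765e+10 m; r₂ = 1.557 AU = 2.32927e+11 m.
Transfer semi-major axis: a_t = (r₁ + r₂)/2 = (5.36765e+10 + 2.32927e+11)/2 = 1.43302e+11 m.
Circular speeds: v₁ = √(GM/r₁) = 270034 m/s, v₂ = √(GM/r₂) = 129628 m/s.
Transfer speeds (vis-viva v² = GM(2/r − 1/a_t)): v₁ᵗ = 344273 m/s, v₂ᵗ = 79335.3 m/s.
(a) ΔV₁ = |v₁ᵗ − v₁| ≈ 7.424e+04 m/s = 15.66 AU/year.
(b) ΔV₂ = |v₂ − v₂ᵗ| ≈ 5.029e+04 m/s = 10.61 AU/year.
(c) ΔV_total = ΔV₁ + ΔV₂ ≈ 1.245e+05 m/s = 26.27 AU/year.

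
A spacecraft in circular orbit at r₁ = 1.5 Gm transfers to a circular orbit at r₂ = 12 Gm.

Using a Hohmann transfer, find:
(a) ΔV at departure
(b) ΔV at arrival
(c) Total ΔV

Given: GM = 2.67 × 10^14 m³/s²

Convert to SI: r₁ = 1.5 Gm = 1.5e+09 m; r₂ = 12 Gm = 1.2e+10 m.
Transfer semi-major axis: a_t = (r₁ + r₂)/2 = (1.5e+09 + 1.2e+10)/2 = 6.75e+09 m.
Circular speeds: v₁ = √(GM/r₁) = 421.9 m/s, v₂ = √(GM/r₂) = 149.164 m/s.
Transfer speeds (vis-viva v² = GM(2/r − 1/a_t)): v₁ᵗ = 562.534 m/s, v₂ᵗ = 70.3167 m/s.
(a) ΔV₁ = |v₁ᵗ − v₁| ≈ 140.6 m/s = 140.6 m/s.
(b) ΔV₂ = |v₂ − v₂ᵗ| ≈ 78.85 m/s = 78.85 m/s.
(c) ΔV_total = ΔV₁ + ΔV₂ ≈ 219.5 m/s = 219.5 m/s.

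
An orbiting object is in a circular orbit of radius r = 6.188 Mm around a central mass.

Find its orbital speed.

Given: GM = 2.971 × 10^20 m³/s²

Convert to SI: r = 6.188 Mm = 6.188e+06 m.
For a circular orbit, gravity supplies the centripetal force, so v = √(GM / r).
v = √(2.971e+20 / 6.188e+06) m/s ≈ 6.929e+06 m/s = 6929 km/s.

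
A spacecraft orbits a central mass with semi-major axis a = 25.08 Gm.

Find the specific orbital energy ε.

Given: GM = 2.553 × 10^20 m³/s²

Convert to SI: a = 25.08 Gm = 2.508e+10 m.
ε = −GM / (2a).
ε = −2.553e+20 / (2 · 2.508e+10) J/kg ≈ -5.09e+09 J/kg = -5.09 GJ/kg.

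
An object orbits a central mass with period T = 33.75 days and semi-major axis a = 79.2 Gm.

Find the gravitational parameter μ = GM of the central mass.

Convert to SI: T = 33.75 days = 2.916e+06 s; a = 79.2 Gm = 7.92e+10 m.
GM = 4π² · a³ / T².
GM = 4π² · (7.92e+10)³ / (2.916e+06)² m³/s² ≈ 2.307e+21 m³/s² = 2.307 × 10^21 m³/s².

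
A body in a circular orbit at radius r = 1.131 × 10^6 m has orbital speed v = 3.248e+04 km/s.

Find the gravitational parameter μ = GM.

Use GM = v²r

Convert to SI: v = 3.248e+04 km/s = 3.248e+07 m/s.
For a circular orbit v² = GM/r, so GM = v² · r.
GM = (3.248e+07)² · 1.131e+06 m³/s² ≈ 1.193e+21 m³/s² = 1.193 × 10^21 m³/s².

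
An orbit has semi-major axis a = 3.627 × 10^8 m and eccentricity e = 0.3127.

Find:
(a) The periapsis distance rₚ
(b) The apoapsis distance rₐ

(a) rₚ = a(1 − e) = 3.627e+08 · (1 − 0.3127) = 3.627e+08 · 0.6873 ≈ 2.493e+08 m = 2.493 × 10^8 m.
(b) rₐ = a(1 + e) = 3.627e+08 · (1 + 0.3127) = 3.627e+08 · 1.3127 ≈ 4.761e+08 m = 4.761 × 10^8 m.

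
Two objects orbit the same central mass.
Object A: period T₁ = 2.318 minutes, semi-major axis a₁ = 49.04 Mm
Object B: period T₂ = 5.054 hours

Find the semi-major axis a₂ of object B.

Convert to SI: T₁ = 2.318 minutes = 139.08 s; a₁ = 49.04 Mm = 4.904e+07 m; T₂ = 5.054 hours = 18194.4 s.
Kepler's third law: (T₁/T₂)² = (a₁/a₂)³ ⇒ a₂ = a₁ · (T₂/T₁)^(2/3).
T₂/T₁ = 18194.4 / 139.08 = 130.82.
a₂ = 4.904e+07 · (130.82)^(2/3) m ≈ 1.264e+09 m = 1.264 Gm.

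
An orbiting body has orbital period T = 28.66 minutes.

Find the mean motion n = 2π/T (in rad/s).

Convert to SI: T = 28.66 minutes = 1719.6 s.
n = 2π / T.
n = 2π / 1719.6 s ≈ 0.003654 rad/s.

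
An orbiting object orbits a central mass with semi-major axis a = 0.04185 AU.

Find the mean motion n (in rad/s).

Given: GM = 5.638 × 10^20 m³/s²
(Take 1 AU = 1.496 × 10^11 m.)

Convert to SI: a = 0.04185 AU = 6.26076e+09 m.
n = √(GM / a³).
n = √(5.638e+20 / (6.26076e+09)³) rad/s ≈ 4.793e-05 rad/s.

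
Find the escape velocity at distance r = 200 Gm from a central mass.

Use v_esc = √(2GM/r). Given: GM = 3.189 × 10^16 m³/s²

Convert to SI: r = 200 Gm = 2e+11 m.
Escape velocity comes from setting total energy to zero: ½v² − GM/r = 0 ⇒ v_esc = √(2GM / r).
v_esc = √(2 · 3.189e+16 / 2e+11) m/s ≈ 564.7 m/s = 564.7 m/s.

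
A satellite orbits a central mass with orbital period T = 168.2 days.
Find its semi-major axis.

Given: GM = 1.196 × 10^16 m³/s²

Convert to SI: T = 168.2 days = 1.45325e+07 s.
Invert Kepler's third law: a = (GM · T² / (4π²))^(1/3).
Substituting T = 1.45325e+07 s and GM = 1.196e+16 m³/s²:
a = (1.196e+16 · (1.45325e+07)² / (4π²))^(1/3) m
a ≈ 4e+09 m = 4 Gm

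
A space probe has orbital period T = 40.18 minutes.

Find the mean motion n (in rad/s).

Convert to SI: T = 40.18 minutes = 2410.8 s.
n = 2π / T.
n = 2π / 2410.8 s ≈ 0.002606 rad/s.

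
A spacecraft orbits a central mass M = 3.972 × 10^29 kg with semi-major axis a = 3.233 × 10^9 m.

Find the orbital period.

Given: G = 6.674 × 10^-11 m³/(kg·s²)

GM = G · M = 6.674e-11 · 3.972e+29 = 2.65091e+19 m³/s².
Kepler's third law: T = 2π √(a³ / GM).
Substituting a = 3.233e+09 m and GM = 2.65091e+19 m³/s²:
T = 2π √((3.233e+09)³ / 2.65091e+19) s
T ≈ 2.243e+05 s = 2.596 days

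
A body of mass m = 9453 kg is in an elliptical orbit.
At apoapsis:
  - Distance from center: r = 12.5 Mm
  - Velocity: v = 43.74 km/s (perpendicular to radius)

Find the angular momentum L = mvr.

Convert to SI: r = 12.5 Mm = 1.25e+07 m; v = 43.74 km/s = 43740 m/s.
Since v is perpendicular to r, L = m · v · r.
L = 9453 · 43740 · 1.25e+07 kg·m²/s ≈ 5.168e+15 kg·m²/s.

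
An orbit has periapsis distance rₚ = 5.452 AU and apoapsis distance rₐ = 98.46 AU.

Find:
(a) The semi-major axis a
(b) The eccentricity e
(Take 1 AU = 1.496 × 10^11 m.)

Convert to SI: rₚ = 5.452 AU = 8.15619e+11 m; rₐ = 98.46 AU = 1.47296e+13 m.
(a) a = (rₚ + rₐ) / 2 = (8.15619e+11 + 1.47296e+13) / 2 ≈ 7.773e+12 m = 51.96 AU.
(b) e = (rₐ − rₚ) / (rₐ + rₚ) = (1.47296e+13 − 8.15619e+11) / (1.47296e+13 + 8.15619e+11) ≈ 0.8951.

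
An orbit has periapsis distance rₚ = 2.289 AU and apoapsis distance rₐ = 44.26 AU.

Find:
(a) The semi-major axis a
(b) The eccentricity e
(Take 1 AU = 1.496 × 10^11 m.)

Convert to SI: rₚ = 2.289 AU = 3.42434e+11 m; rₐ = 44.26 AU = 6.6213e+12 m.
(a) a = (rₚ + rₐ) / 2 = (3.42434e+11 + 6.6213e+12) / 2 ≈ 3.482e+12 m = 23.27 AU.
(b) e = (rₐ − rₚ) / (rₐ + rₚ) = (6.6213e+12 − 3.42434e+11) / (6.6213e+12 + 3.42434e+11) ≈ 0.9017.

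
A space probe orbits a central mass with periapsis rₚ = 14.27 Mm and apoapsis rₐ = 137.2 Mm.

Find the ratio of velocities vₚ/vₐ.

Convert to SI: rₚ = 14.27 Mm = 1.427e+07 m; rₐ = 137.2 Mm = 1.372e+08 m.
Conservation of angular momentum gives rₚvₚ = rₐvₐ, so vₚ/vₐ = rₐ/rₚ.
vₚ/vₐ = 1.372e+08 / 1.427e+07 ≈ 9.615.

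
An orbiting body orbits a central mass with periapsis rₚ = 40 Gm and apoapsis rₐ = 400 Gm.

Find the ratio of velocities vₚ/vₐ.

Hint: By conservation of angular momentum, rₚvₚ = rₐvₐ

Convert to SI: rₚ = 40 Gm = 4e+10 m; rₐ = 400 Gm = 4e+11 m.
Conservation of angular momentum gives rₚvₚ = rₐvₐ, so vₚ/vₐ = rₐ/rₚ.
vₚ/vₐ = 4e+11 / 4e+10 ≈ 10.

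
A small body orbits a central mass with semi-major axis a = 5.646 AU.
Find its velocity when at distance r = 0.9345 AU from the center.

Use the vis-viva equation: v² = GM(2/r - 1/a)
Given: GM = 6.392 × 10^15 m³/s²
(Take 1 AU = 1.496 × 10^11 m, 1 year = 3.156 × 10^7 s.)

Convert to SI: a = 5.646 AU = 8.44642e+11 m; r = 0.9345 AU = 1.39801e+11 m.
Vis-viva: v = √(GM · (2/r − 1/a)).
2/r − 1/a = 2/1.39801e+11 − 1/8.44642e+11 = 1.31221e-11 m⁻¹.
v = √(6.392e+15 · 1.31221e-11) m/s ≈ 289.6 m/s = 0.0611 AU/year.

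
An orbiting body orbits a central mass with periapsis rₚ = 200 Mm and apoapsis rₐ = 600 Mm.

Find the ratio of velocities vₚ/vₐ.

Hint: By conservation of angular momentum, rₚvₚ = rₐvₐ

Convert to SI: rₚ = 200 Mm = 2e+08 m; rₐ = 600 Mm = 6e+08 m.
Conservation of angular momentum gives rₚvₚ = rₐvₐ, so vₚ/vₐ = rₐ/rₚ.
vₚ/vₐ = 6e+08 / 2e+08 ≈ 3.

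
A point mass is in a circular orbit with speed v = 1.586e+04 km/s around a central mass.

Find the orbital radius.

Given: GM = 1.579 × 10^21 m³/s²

Convert to SI: v = 1.586e+04 km/s = 1.586e+07 m/s.
For a circular orbit, v² = GM / r, so r = GM / v².
r = 1.579e+21 / (1.586e+07)² m ≈ 6.277e+06 m = 6.277 Mm.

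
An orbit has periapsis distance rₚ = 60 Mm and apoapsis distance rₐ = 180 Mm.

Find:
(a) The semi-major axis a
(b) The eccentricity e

Convert to SI: rₚ = 60 Mm = 6e+07 m; rₐ = 180 Mm = 1.8e+08 m.
(a) a = (rₚ + rₐ) / 2 = (6e+07 + 1.8e+08) / 2 ≈ 1.2e+08 m = 120 Mm.
(b) e = (rₐ − rₚ) / (rₐ + rₚ) = (1.8e+08 − 6e+07) / (1.8e+08 + 6e+07) ≈ 0.5.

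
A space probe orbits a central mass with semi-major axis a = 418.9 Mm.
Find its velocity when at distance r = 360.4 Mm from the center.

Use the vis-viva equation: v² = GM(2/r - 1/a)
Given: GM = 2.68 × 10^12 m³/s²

Convert to SI: a = 418.9 Mm = 4.189e+08 m; r = 360.4 Mm = 3.604e+08 m.
Vis-viva: v = √(GM · (2/r − 1/a)).
2/r − 1/a = 2/3.604e+08 − 1/4.189e+08 = 3.16218e-09 m⁻¹.
v = √(2.68e+12 · 3.16218e-09) m/s ≈ 92.06 m/s = 92.06 m/s.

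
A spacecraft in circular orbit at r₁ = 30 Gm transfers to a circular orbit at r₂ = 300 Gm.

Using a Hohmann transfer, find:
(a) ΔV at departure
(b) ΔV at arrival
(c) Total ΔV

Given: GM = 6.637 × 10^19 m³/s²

Convert to SI: r₁ = 30 Gm = 3e+10 m; r₂ = 300 Gm = 3e+11 m.
Transfer semi-major axis: a_t = (r₁ + r₂)/2 = (3e+10 + 3e+11)/2 = 1.65e+11 m.
Circular speeds: v₁ = √(GM/r₁) = 47035.4 m/s, v₂ = √(GM/r₂) = 14873.9 m/s.
Transfer speeds (vis-viva v² = GM(2/r − 1/a_t)): v₁ᵗ = 63422.6 m/s, v₂ᵗ = 6342.26 m/s.
(a) ΔV₁ = |v₁ᵗ − v₁| ≈ 1.639e+04 m/s = 16.39 km/s.
(b) ΔV₂ = |v₂ − v₂ᵗ| ≈ 8532 m/s = 8.532 km/s.
(c) ΔV_total = ΔV₁ + ΔV₂ ≈ 2.492e+04 m/s = 24.92 km/s.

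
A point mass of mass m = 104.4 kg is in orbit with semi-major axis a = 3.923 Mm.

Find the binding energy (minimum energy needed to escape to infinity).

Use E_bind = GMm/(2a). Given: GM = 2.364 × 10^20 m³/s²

Convert to SI: a = 3.923 Mm = 3.923e+06 m.
Total orbital energy is E = −GMm/(2a); binding energy is E_bind = −E = GMm/(2a).
E_bind = 2.364e+20 · 104.4 / (2 · 3.923e+06) J ≈ 3.146e+15 J = 3.146 PJ.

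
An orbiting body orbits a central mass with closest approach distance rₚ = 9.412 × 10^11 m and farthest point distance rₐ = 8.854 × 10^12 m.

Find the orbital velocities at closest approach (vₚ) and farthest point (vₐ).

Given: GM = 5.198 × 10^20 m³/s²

Use the vis-viva equation v² = GM(2/r − 1/a) with a = (rₚ + rₐ)/2 = (9.412e+11 + 8.854e+12)/2 = 4.8976e+12 m.
vₚ = √(GM · (2/rₚ − 1/a)) = √(5.198e+20 · (2/9.412e+11 − 1/4.8976e+12)) m/s ≈ 3.16e+04 m/s = 31.6 km/s.
vₐ = √(GM · (2/rₐ − 1/a)) = √(5.198e+20 · (2/8.854e+12 − 1/4.8976e+12)) m/s ≈ 3359 m/s = 3.359 km/s.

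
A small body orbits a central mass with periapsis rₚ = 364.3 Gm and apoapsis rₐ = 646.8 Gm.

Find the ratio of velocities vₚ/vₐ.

Convert to SI: rₚ = 364.3 Gm = 3.643e+11 m; rₐ = 646.8 Gm = 6.468e+11 m.
Conservation of angular momentum gives rₚvₚ = rₐvₐ, so vₚ/vₐ = rₐ/rₚ.
vₚ/vₐ = 6.468e+11 / 3.643e+11 ≈ 1.775.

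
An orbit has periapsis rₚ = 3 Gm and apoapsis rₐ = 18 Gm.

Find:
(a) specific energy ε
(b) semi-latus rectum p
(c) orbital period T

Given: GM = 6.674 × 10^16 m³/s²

Convert to SI: rₚ = 3 Gm = 3e+09 m; rₐ = 18 Gm = 1.8e+10 m.
(a) With a = (rₚ + rₐ)/2 = 1.05e+10 m, ε = −GM/(2a) = −6.674e+16/(2 · 1.05e+10) J/kg ≈ -3.178e+06 J/kg
(b) From a = (rₚ + rₐ)/2 = 1.05e+10 m and e = (rₐ − rₚ)/(rₐ + rₚ) = 0.714286, p = a(1 − e²) = 1.05e+10 · (1 − (0.714286)²) ≈ 5.143e+09 m
(c) With a = (rₚ + rₐ)/2 = 1.05e+10 m, T = 2π √(a³/GM) = 2π √((1.05e+10)³/6.674e+16) s ≈ 2.617e+07 s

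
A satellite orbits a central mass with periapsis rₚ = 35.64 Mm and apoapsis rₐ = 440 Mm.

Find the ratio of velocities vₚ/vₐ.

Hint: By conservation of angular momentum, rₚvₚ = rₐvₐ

Convert to SI: rₚ = 35.64 Mm = 3.564e+07 m; rₐ = 440 Mm = 4.4e+08 m.
Conservation of angular momentum gives rₚvₚ = rₐvₐ, so vₚ/vₐ = rₐ/rₚ.
vₚ/vₐ = 4.4e+08 / 3.564e+07 ≈ 12.35.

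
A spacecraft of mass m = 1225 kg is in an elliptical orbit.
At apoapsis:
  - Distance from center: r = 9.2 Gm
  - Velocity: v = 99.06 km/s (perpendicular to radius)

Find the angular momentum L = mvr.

Convert to SI: r = 9.2 Gm = 9.2e+09 m; v = 99.06 km/s = 99060 m/s.
Since v is perpendicular to r, L = m · v · r.
L = 1225 · 99060 · 9.2e+09 kg·m²/s ≈ 1.116e+18 kg·m²/s.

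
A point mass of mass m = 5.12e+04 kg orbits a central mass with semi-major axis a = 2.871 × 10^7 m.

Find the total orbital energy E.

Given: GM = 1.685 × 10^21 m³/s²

E = −GMm / (2a).
E = −1.685e+21 · 5.12e+04 / (2 · 2.871e+07) J ≈ -1.502e+18 J = -1.502 EJ.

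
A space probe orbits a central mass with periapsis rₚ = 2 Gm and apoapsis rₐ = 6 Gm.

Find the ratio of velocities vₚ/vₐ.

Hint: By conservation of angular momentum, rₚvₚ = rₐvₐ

Convert to SI: rₚ = 2 Gm = 2e+09 m; rₐ = 6 Gm = 6e+09 m.
Conservation of angular momentum gives rₚvₚ = rₐvₐ, so vₚ/vₐ = rₐ/rₚ.
vₚ/vₐ = 6e+09 / 2e+09 ≈ 3.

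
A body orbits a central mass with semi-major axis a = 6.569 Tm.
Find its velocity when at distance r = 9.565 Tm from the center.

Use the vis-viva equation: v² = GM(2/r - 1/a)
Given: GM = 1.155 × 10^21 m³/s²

Convert to SI: a = 6.569 Tm = 6.569e+12 m; r = 9.565 Tm = 9.565e+12 m.
Vis-viva: v = √(GM · (2/r − 1/a)).
2/r − 1/a = 2/9.565e+12 − 1/6.569e+12 = 5.68655e-14 m⁻¹.
v = √(1.155e+21 · 5.68655e-14) m/s ≈ 8104 m/s = 8.104 km/s.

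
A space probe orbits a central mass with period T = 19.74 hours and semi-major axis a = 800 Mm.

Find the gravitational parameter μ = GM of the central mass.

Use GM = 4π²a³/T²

Convert to SI: T = 19.74 hours = 71064 s; a = 800 Mm = 8e+08 m.
GM = 4π² · a³ / T².
GM = 4π² · (8e+08)³ / (71064)² m³/s² ≈ 4.002e+18 m³/s² = 4.002 × 10^18 m³/s².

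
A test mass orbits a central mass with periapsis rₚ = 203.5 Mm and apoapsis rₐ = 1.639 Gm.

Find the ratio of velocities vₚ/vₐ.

Convert to SI: rₚ = 203.5 Mm = 2.035e+08 m; rₐ = 1.639 Gm = 1.639e+09 m.
Conservation of angular momentum gives rₚvₚ = rₐvₐ, so vₚ/vₐ = rₐ/rₚ.
vₚ/vₐ = 1.639e+09 / 2.035e+08 ≈ 8.054.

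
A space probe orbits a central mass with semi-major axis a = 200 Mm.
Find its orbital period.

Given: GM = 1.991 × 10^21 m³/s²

Convert to SI: a = 200 Mm = 2e+08 m.
Kepler's third law: T = 2π √(a³ / GM).
Substituting a = 2e+08 m and GM = 1.991e+21 m³/s²:
T = 2π √((2e+08)³ / 1.991e+21) s
T ≈ 398.3 s = 6.638 minutes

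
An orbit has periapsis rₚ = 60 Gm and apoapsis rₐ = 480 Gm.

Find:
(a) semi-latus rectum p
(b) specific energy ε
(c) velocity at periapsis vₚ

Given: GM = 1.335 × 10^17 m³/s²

Convert to SI: rₚ = 60 Gm = 6e+10 m; rₐ = 480 Gm = 4.8e+11 m.
(a) From a = (rₚ + rₐ)/2 = 2.7e+11 m and e = (rₐ − rₚ)/(rₐ + rₚ) = 0.777778, p = a(1 − e²) = 2.7e+11 · (1 − (0.777778)²) ≈ 1.067e+11 m
(b) With a = (rₚ + rₐ)/2 = 2.7e+11 m, ε = −GM/(2a) = −1.335e+17/(2 · 2.7e+11) J/kg ≈ -2.472e+05 J/kg
(c) With a = (rₚ + rₐ)/2 = 2.7e+11 m, vₚ = √(GM (2/rₚ − 1/a)) = √(1.335e+17 · (2/6e+10 − 1/2.7e+11)) m/s ≈ 1989 m/s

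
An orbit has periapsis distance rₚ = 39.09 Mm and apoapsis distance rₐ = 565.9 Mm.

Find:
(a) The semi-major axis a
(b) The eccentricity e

Convert to SI: rₚ = 39.09 Mm = 3.909e+07 m; rₐ = 565.9 Mm = 5.659e+08 m.
(a) a = (rₚ + rₐ) / 2 = (3.909e+07 + 5.659e+08) / 2 ≈ 3.025e+08 m = 302.5 Mm.
(b) e = (rₐ − rₚ) / (rₐ + rₚ) = (5.659e+08 − 3.909e+07) / (5.659e+08 + 3.909e+07) ≈ 0.8708.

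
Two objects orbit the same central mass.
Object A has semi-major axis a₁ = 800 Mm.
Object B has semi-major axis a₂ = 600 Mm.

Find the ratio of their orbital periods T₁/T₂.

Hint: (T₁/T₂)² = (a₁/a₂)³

Convert to SI: a₁ = 800 Mm = 8e+08 m; a₂ = 600 Mm = 6e+08 m.
From Kepler's third law, (T₁/T₂)² = (a₁/a₂)³, so T₁/T₂ = (a₁/a₂)^(3/2).
a₁/a₂ = 8e+08 / 6e+08 = 1.33333.
T₁/T₂ = (1.33333)^(3/2) ≈ 1.54.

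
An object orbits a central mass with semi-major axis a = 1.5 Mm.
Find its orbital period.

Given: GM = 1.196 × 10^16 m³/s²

Convert to SI: a = 1.5 Mm = 1.5e+06 m.
Kepler's third law: T = 2π √(a³ / GM).
Substituting a = 1.5e+06 m and GM = 1.196e+16 m³/s²:
T = 2π √((1.5e+06)³ / 1.196e+16) s
T ≈ 105.5 s = 1.759 minutes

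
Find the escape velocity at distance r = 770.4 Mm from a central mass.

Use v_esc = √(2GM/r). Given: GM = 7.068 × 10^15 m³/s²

Convert to SI: r = 770.4 Mm = 7.704e+08 m.
Escape velocity comes from setting total energy to zero: ½v² − GM/r = 0 ⇒ v_esc = √(2GM / r).
v_esc = √(2 · 7.068e+15 / 7.704e+08) m/s ≈ 4284 m/s = 4.284 km/s.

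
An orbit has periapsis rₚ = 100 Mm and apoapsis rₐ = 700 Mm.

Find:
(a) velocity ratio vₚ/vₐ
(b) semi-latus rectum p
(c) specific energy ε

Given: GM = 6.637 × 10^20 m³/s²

Convert to SI: rₚ = 100 Mm = 1e+08 m; rₐ = 700 Mm = 7e+08 m.
(a) Conservation of angular momentum (rₚvₚ = rₐvₐ) gives vₚ/vₐ = rₐ/rₚ = 7e+08/1e+08 ≈ 7
(b) From a = (rₚ + rₐ)/2 = 4e+08 m and e = (rₐ − rₚ)/(rₐ + rₚ) = 0.75, p = a(1 − e²) = 4e+08 · (1 − (0.75)²) ≈ 1.75e+08 m
(c) With a = (rₚ + rₐ)/2 = 4e+08 m, ε = −GM/(2a) = −6.637e+20/(2 · 4e+08) J/kg ≈ -8.296e+11 J/kg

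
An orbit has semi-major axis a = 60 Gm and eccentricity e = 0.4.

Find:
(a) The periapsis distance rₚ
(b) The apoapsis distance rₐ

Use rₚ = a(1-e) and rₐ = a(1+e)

Convert to SI: a = 60 Gm = 6e+10 m.
(a) rₚ = a(1 − e) = 6e+10 · (1 − 0.4) = 6e+10 · 0.6 ≈ 3.6e+10 m = 36 Gm.
(b) rₐ = a(1 + e) = 6e+10 · (1 + 0.4) = 6e+10 · 1.4 ≈ 8.4e+10 m = 84 Gm.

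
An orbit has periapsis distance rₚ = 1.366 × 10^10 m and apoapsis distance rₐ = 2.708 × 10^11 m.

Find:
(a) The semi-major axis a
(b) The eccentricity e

(a) a = (rₚ + rₐ) / 2 = (1.366e+10 + 2.708e+11) / 2 ≈ 1.422e+11 m = 1.422 × 10^11 m.
(b) e = (rₐ − rₚ) / (rₐ + rₚ) = (2.708e+11 − 1.366e+10) / (2.708e+11 + 1.366e+10) ≈ 0.904.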